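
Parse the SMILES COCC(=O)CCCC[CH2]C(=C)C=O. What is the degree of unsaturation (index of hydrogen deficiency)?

3

Molecular formula: C11H18O3.
DoU = (2C + 2 + N − H − X) / 2, where X is the halogen count and O/S are ignored.
    = (2·11 + 2 + 0 − 18 − 0) / 2 = 6 / 2 = 3.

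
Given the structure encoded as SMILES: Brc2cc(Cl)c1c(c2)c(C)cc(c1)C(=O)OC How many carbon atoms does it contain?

13

Count every carbon token in the SMILES (each C, including those in ring-closure positions and inside branches).
Carbon count: 13.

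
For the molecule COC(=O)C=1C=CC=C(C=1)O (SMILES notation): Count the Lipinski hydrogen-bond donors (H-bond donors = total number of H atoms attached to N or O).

Donors: find every N or O and count the H atoms it carries.
  atom 2 (O): bond orders sum to 2 → 0 H
  atom 4 (O): bond orders sum to 2 → 0 H
  atom 11 (O): bond orders sum to 1 → 1 H
Lipinski HBD = 1.

1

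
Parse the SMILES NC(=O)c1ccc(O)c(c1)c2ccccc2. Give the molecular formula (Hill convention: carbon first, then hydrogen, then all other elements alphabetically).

C13H11NO2

Walk through each heavy atom and fill implicit hydrogens from standard valence (C 4, N 3, O 2, S 2, halogen 1); for lowercase aromatic atoms, an aromatic c carries 1 H when it has two neighbours and 0 H with three, and aromatic n carries 0 H:
  atom 1: N, bond orders sum to 1 (valence 3) → 2 H
  atom 2: C, bond orders sum to 4 (valence 4) → 0 H
  atom 3: O, bond orders sum to 2 (valence 2) → 0 H
  atom 4: aromatic c, 3 neighbours → 0 H
  atom 5: aromatic c, 2 neighbours → 1 H
  atom 6: aromatic c, 2 neighbours → 1 H
  atom 7: aromatic c, 3 neighbours → 0 H
  atom 8: O, bond orders sum to 1 (valence 2) → 1 H
  atom 9: aromatic c, 3 neighbours → 0 H
  atom 10: aromatic c, 2 neighbours → 1 H
  atom 11: aromatic c, 3 neighbours → 0 H
  atom 12: aromatic c, 2 neighbours → 1 H
  atom 13: aromatic c, 2 neighbours → 1 H
  atom 14: aromatic c, 2 neighbours → 1 H
  atom 15: aromatic c, 2 neighbours → 1 H
  atom 16: aromatic c, 2 neighbours → 1 H
Totals → C:13, H:11, N:1, O:2.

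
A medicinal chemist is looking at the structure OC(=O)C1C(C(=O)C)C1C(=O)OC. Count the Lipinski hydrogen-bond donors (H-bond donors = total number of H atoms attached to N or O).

Donors: find every N or O and count the H atoms it carries.
  atom 1 (O): bond orders sum to 1 → 1 H
  atom 3 (O): bond orders sum to 2 → 0 H
  atom 7 (O): bond orders sum to 2 → 0 H
  atom 11 (O): bond orders sum to 2 → 0 H
  atom 12 (O): bond orders sum to 2 → 0 H
Lipinski HBD = 1.

1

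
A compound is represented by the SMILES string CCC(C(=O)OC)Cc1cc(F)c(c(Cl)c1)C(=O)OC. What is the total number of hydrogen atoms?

16

Walk through each heavy atom and fill implicit hydrogens from standard valence (C 4, N 3, O 2, S 2, halogen 1); for lowercase aromatic atoms, an aromatic c carries 1 H when it has two neighbours and 0 H with three, and aromatic n carries 0 H:
  atom 1: C, bond orders sum to 1 (valence 4) → 3 H
  atom 2: C, bond orders sum to 2 (valence 4) → 2 H
  atom 3: C, bond orders sum to 3 (valence 4) → 1 H
  atom 4: C, bond orders sum to 4 (valence 4) → 0 H
  atom 5: O, bond orders sum to 2 (valence 2) → 0 H
  atom 6: O, bond orders sum to 2 (valence 2) → 0 H
  atom 7: C, bond orders sum to 1 (valence 4) → 3 H
  atom 8: C, bond orders sum to 2 (valence 4) → 2 H
  atom 9: aromatic c, 3 neighbours → 0 H
  atom 10: aromatic c, 2 neighbours → 1 H
  atom 11: aromatic c, 3 neighbours → 0 H
  atom 12: F (halogen, monovalent) → 0 H
  atom 13: aromatic c, 3 neighbours → 0 H
  atom 14: aromatic c, 3 neighbours → 0 H
  atom 15: Cl (halogen, monovalent) → 0 H
  atom 16: aromatic c, 2 neighbours → 1 H
  atom 17: C, bond orders sum to 4 (valence 4) → 0 H
  atom 18: O, bond orders sum to 2 (valence 2) → 0 H
  atom 19: O, bond orders sum to 2 (valence 2) → 0 H
  atom 20: C, bond orders sum to 1 (valence 4) → 3 H
Total hydrogens: 16.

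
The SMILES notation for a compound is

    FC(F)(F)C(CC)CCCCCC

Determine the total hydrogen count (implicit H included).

Walk through each heavy atom and fill implicit hydrogens from standard valence (C 4, N 3, O 2, S 2, halogen 1):
  atom 1: F (halogen, monovalent) → 0 H
  atom 2: C, bond orders sum to 4 (valence 4) → 0 H
  atom 3: F (halogen, monovalent) → 0 H
  atom 4: F (halogen, monovalent) → 0 H
  atom 5: C, bond orders sum to 3 (valence 4) → 1 H
  atom 6: C, bond orders sum to 2 (valence 4) → 2 H
  atom 7: C, bond orders sum to 1 (valence 4) → 3 H
  atom 8: C, bond orders sum to 2 (valence 4) → 2 H
  atom 9: C, bond orders sum to 2 (valence 4) → 2 H
  atom 10: C, bond orders sum to 2 (valence 4) → 2 H
  atom 11: C, bond orders sum to 2 (valence 4) → 2 H
  atom 12: C, bond orders sum to 2 (valence 4) → 2 H
  atom 13: C, bond orders sum to 1 (valence 4) → 3 H
Total hydrogens: 19.

19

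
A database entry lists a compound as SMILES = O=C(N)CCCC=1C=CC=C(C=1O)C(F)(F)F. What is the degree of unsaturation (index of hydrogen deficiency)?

5

Degree of unsaturation = (number of rings) + (number of π bonds).
Ring closures in the SMILES: 1.
π bonds: 4 double bonds (each 1 DoU) → 4 DoU from unsaturation.
Total DoU = 1 + 4 = 5.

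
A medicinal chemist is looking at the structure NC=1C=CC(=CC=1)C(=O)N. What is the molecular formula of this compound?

C7H8N2O

Walk through each heavy atom and fill implicit hydrogens from standard valence (C 4, N 3, O 2, S 2, halogen 1):
  atom 1: N, bond orders sum to 1 (valence 3) → 2 H
  atom 2: C, bond orders sum to 4 (valence 4) → 0 H
  atom 3: C, bond orders sum to 3 (valence 4) → 1 H
  atom 4: C, bond orders sum to 3 (valence 4) → 1 H
  atom 5: C, bond orders sum to 4 (valence 4) → 0 H
  atom 6: C, bond orders sum to 3 (valence 4) → 1 H
  atom 7: C, bond orders sum to 3 (valence 4) → 1 H
  atom 8: C, bond orders sum to 4 (valence 4) → 0 H
  atom 9: O, bond orders sum to 2 (valence 2) → 0 H
  atom 10: N, bond orders sum to 1 (valence 3) → 2 H
Totals → C:7, H:8, N:2, O:1.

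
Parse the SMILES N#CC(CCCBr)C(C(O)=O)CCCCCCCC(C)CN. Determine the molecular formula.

C17H31BrN2O2

Walk through each heavy atom and fill implicit hydrogens from standard valence (C 4, N 3, O 2, S 2, halogen 1):
  atom 1: N, bond orders sum to 3 (valence 3) → 0 H
  atom 2: C, bond orders sum to 4 (valence 4) → 0 H
  atom 3: C, bond orders sum to 3 (valence 4) → 1 H
  atom 4: C, bond orders sum to 2 (valence 4) → 2 H
  atom 5: C, bond orders sum to 2 (valence 4) → 2 H
  atom 6: C, bond orders sum to 2 (valence 4) → 2 H
  atom 7: Br (halogen, monovalent) → 0 H
  atom 8: C, bond orders sum to 3 (valence 4) → 1 H
  atom 9: C, bond orders sum to 4 (valence 4) → 0 H
  atom 10: O, bond orders sum to 1 (valence 2) → 1 H
  atom 11: O, bond orders sum to 2 (valence 2) → 0 H
  atom 12: C, bond orders sum to 2 (valence 4) → 2 H
  atom 13: C, bond orders sum to 2 (valence 4) → 2 H
  atom 14: C, bond orders sum to 2 (valence 4) → 2 H
  atom 15: C, bond orders sum to 2 (valence 4) → 2 H
  atom 16: C, bond orders sum to 2 (valence 4) → 2 H
  atom 17: C, bond orders sum to 2 (valence 4) → 2 H
  atom 18: C, bond orders sum to 2 (valence 4) → 2 H
  atom 19: C, bond orders sum to 3 (valence 4) → 1 H
  atom 20: C, bond orders sum to 1 (valence 4) → 3 H
  atom 21: C, bond orders sum to 2 (valence 4) → 2 H
  atom 22: N, bond orders sum to 1 (valence 3) → 2 H
Totals → C:17, H:31, Br:1, N:2, O:2.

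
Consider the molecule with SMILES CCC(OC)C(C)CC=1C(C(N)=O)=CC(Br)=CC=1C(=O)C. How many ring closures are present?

1

In SMILES, each pair of matching ring-closure digits denotes one ring-closing bond; the number of such bonds equals the number of independent rings.
Ring-closure bonds here: 1.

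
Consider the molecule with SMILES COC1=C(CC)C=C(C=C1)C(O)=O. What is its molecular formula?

C10H12O3

Walk through each heavy atom and fill implicit hydrogens from standard valence (C 4, N 3, O 2, S 2, halogen 1):
  atom 1: C, bond orders sum to 1 (valence 4) → 3 H
  atom 2: O, bond orders sum to 2 (valence 2) → 0 H
  atom 3: C, bond orders sum to 4 (valence 4) → 0 H
  atom 4: C, bond orders sum to 4 (valence 4) → 0 H
  atom 5: C, bond orders sum to 2 (valence 4) → 2 H
  atom 6: C, bond orders sum to 1 (valence 4) → 3 H
  atom 7: C, bond orders sum to 3 (valence 4) → 1 H
  atom 8: C, bond orders sum to 4 (valence 4) → 0 H
  atom 9: C, bond orders sum to 3 (valence 4) → 1 H
  atom 10: C, bond orders sum to 3 (valence 4) → 1 H
  atom 11: C, bond orders sum to 4 (valence 4) → 0 H
  atom 12: O, bond orders sum to 1 (valence 2) → 1 H
  atom 13: O, bond orders sum to 2 (valence 2) → 0 H
Totals → C:10, H:12, O:3.
In Hill order: C10H12O3.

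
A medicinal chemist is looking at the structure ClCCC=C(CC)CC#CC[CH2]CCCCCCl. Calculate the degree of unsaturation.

Degree of unsaturation = (number of rings) + (number of π bonds).
Ring closures in the SMILES: 0.
π bonds: 1 double bond (each 1 DoU), 1 triple bond (each 2 DoU) → 3 DoU from unsaturation.
Total DoU = 0 + 3 = 3.

3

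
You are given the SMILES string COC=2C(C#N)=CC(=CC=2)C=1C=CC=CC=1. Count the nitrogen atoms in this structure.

1

Scan the SMILES for N atoms (remember two-letter symbols like Cl and Br are single atoms).
Nitrogen count: 1.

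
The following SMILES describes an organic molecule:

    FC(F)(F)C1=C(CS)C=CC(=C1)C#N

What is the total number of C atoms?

Count every carbon token in the SMILES (each C, including those in ring-closure positions and inside branches).
Carbon count: 9.

9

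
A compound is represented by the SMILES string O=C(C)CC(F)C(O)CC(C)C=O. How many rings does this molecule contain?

In SMILES, each pair of matching ring-closure digits denotes one ring-closing bond; the number of such bonds equals the number of independent rings.
Ring-closure bonds here: 0.

0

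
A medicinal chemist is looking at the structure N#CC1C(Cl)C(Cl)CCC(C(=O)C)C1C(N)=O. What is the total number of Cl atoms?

2

Scan the SMILES for Cl atoms (remember two-letter symbols like Cl and Br are single atoms).
Chlorine count: 2.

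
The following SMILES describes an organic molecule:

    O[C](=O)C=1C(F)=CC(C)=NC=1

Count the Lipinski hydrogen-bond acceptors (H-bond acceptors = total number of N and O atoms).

3

N atoms: 1; O atoms: 2.
Lipinski HBA = 1 + 2 = 3.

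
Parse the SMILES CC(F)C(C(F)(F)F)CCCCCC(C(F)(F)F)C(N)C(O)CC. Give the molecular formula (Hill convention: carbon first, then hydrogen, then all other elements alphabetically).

Walk through each heavy atom and fill implicit hydrogens from standard valence (C 4, N 3, O 2, S 2, halogen 1):
  atom 1: C, bond orders sum to 1 (valence 4) → 3 H
  atom 2: C, bond orders sum to 3 (valence 4) → 1 H
  atom 3: F (halogen, monovalent) → 0 H
  atom 4: C, bond orders sum to 3 (valence 4) → 1 H
  atom 5: C, bond orders sum to 4 (valence 4) → 0 H
  atom 6: F (halogen, monovalent) → 0 H
  atom 7: F (halogen, monovalent) → 0 H
  atom 8: F (halogen, monovalent) → 0 H
  atom 9: C, bond orders sum to 2 (valence 4) → 2 H
  atom 10: C, bond orders sum to 2 (valence 4) → 2 H
  atom 11: C, bond orders sum to 2 (valence 4) → 2 H
  atom 12: C, bond orders sum to 2 (valence 4) → 2 H
  atom 13: C, bond orders sum to 2 (valence 4) → 2 H
  atom 14: C, bond orders sum to 3 (valence 4) → 1 H
  atom 15: C, bond orders sum to 4 (valence 4) → 0 H
  atom 16: F (halogen, monovalent) → 0 H
  atom 17: F (halogen, monovalent) → 0 H
  atom 18: F (halogen, monovalent) → 0 H
  atom 19: C, bond orders sum to 3 (valence 4) → 1 H
  atom 20: N, bond orders sum to 1 (valence 3) → 2 H
  atom 21: C, bond orders sum to 3 (valence 4) → 1 H
  atom 22: O, bond orders sum to 1 (valence 2) → 1 H
  atom 23: C, bond orders sum to 2 (valence 4) → 2 H
  atom 24: C, bond orders sum to 1 (valence 4) → 3 H
Totals → C:15, H:26, F:7, N:1, O:1.
In Hill order: C15H26F7NO.

C15H26F7NO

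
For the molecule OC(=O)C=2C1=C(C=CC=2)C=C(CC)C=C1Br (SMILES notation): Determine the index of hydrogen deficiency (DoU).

Degree of unsaturation = (number of rings) + (number of π bonds).
Ring closures in the SMILES: 2.
π bonds: 6 double bonds (each 1 DoU) → 6 DoU from unsaturation.
Total DoU = 2 + 6 = 8.

8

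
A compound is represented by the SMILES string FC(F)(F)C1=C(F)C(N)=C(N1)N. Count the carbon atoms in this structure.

5

Count every carbon token in the SMILES (each C, including those in ring-closure positions and inside branches).
Carbon count: 5.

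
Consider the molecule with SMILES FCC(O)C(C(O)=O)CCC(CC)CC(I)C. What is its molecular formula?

C12H22FIO3

Walk through each heavy atom and fill implicit hydrogens from standard valence (C 4, N 3, O 2, S 2, halogen 1):
  atom 1: F (halogen, monovalent) → 0 H
  atom 2: C, bond orders sum to 2 (valence 4) → 2 H
  atom 3: C, bond orders sum to 3 (valence 4) → 1 H
  atom 4: O, bond orders sum to 1 (valence 2) → 1 H
  atom 5: C, bond orders sum to 3 (valence 4) → 1 H
  atom 6: C, bond orders sum to 4 (valence 4) → 0 H
  atom 7: O, bond orders sum to 1 (valence 2) → 1 H
  atom 8: O, bond orders sum to 2 (valence 2) → 0 H
  atom 9: C, bond orders sum to 2 (valence 4) → 2 H
  atom 10: C, bond orders sum to 2 (valence 4) → 2 H
  atom 11: C, bond orders sum to 3 (valence 4) → 1 H
  atom 12: C, bond orders sum to 2 (valence 4) → 2 H
  atom 13: C, bond orders sum to 1 (valence 4) → 3 H
  atom 14: C, bond orders sum to 2 (valence 4) → 2 H
  atom 15: C, bond orders sum to 3 (valence 4) → 1 H
  atom 16: I (halogen, monovalent) → 0 H
  atom 17: C, bond orders sum to 1 (valence 4) → 3 H
Totals → C:12, H:22, F:1, I:1, O:3.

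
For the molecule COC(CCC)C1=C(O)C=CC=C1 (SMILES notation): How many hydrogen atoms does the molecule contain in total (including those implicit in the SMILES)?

16

Walk through each heavy atom and fill implicit hydrogens from standard valence (C 4, N 3, O 2, S 2, halogen 1):
  atom 1: C, bond orders sum to 1 (valence 4) → 3 H
  atom 2: O, bond orders sum to 2 (valence 2) → 0 H
  atom 3: C, bond orders sum to 3 (valence 4) → 1 H
  atom 4: C, bond orders sum to 2 (valence 4) → 2 H
  atom 5: C, bond orders sum to 2 (valence 4) → 2 H
  atom 6: C, bond orders sum to 1 (valence 4) → 3 H
  atom 7: C, bond orders sum to 4 (valence 4) → 0 H
  atom 8: C, bond orders sum to 4 (valence 4) → 0 H
  atom 9: O, bond orders sum to 1 (valence 2) → 1 H
  atom 10: C, bond orders sum to 3 (valence 4) → 1 H
  atom 11: C, bond orders sum to 3 (valence 4) → 1 H
  atom 12: C, bond orders sum to 3 (valence 4) → 1 H
  atom 13: C, bond orders sum to 3 (valence 4) → 1 H
Total hydrogens: 16.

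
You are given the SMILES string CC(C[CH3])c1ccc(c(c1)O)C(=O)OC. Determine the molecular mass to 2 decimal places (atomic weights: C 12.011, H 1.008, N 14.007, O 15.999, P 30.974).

First, the molecular formula is C12H16O3 (counting implicit H from valence).
  C: 12 × 12.011 = 144.132
  H: 16 × 1.008 = 16.128
  O: 3 × 15.999 = 47.997
Sum: 12×12.011 + 16×1.008 + 3×15.999 = 208.257 → 208.26 g/mol.

208.26 g/mol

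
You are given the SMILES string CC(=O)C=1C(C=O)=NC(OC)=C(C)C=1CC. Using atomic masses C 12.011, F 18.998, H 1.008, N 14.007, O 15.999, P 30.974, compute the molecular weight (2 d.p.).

221.26 g/mol

First, the molecular formula is C12H15NO3 (counting implicit H from valence).
  C: 12 × 12.011 = 144.132
  H: 15 × 1.008 = 15.120
  N: 1 × 14.007 = 14.007
  O: 3 × 15.999 = 47.997
Sum: 12×12.011 + 15×1.008 + 1×14.007 + 3×15.999 = 221.256 → 221.26 g/mol.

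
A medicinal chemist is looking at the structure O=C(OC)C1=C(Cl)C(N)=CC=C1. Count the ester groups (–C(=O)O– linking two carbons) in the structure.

The ester motif appears at heavy-atom position 2 in the SMILES.
Other groups present: 1 primary amine.
Ester count: 1.

1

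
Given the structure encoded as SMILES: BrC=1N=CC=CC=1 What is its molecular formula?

Walk through each heavy atom and fill implicit hydrogens from standard valence (C 4, N 3, O 2, S 2, halogen 1):
  atom 1: Br (halogen, monovalent) → 0 H
  atom 2: C, bond orders sum to 4 (valence 4) → 0 H
  atom 3: N, bond orders sum to 3 (valence 3) → 0 H
  atom 4: C, bond orders sum to 3 (valence 4) → 1 H
  atom 5: C, bond orders sum to 3 (valence 4) → 1 H
  atom 6: C, bond orders sum to 3 (valence 4) → 1 H
  atom 7: C, bond orders sum to 3 (valence 4) → 1 H
Totals → C:5, H:4, Br:1, N:1.
In Hill order: C5H4BrN.

C5H4BrN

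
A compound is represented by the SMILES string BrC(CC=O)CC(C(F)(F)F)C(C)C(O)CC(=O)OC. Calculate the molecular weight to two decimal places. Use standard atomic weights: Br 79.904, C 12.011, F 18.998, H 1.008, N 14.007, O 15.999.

First, the molecular formula is C12H18BrF3O4 (counting implicit H from valence).
  Br: 1 × 79.904 = 79.904
  C: 12 × 12.011 = 144.132
  F: 3 × 18.998 = 56.994
  H: 18 × 1.008 = 18.144
  O: 4 × 15.999 = 63.996
Sum: 1×79.904 + 12×12.011 + 3×18.998 + 18×1.008 + 4×15.999 = 363.170 → 363.17 g/mol.

363.17 g/mol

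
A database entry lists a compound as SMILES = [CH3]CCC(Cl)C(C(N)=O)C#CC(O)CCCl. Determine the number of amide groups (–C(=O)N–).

The amide motif appears at heavy-atom position 7 in the SMILES.
Other groups present: 1 alkyne, 1 hydroxyl.
Amide count: 1.

1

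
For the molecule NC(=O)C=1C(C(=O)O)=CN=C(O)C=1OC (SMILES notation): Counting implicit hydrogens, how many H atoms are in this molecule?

Walk through each heavy atom and fill implicit hydrogens from standard valence (C 4, N 3, O 2, S 2, halogen 1):
  atom 1: N, bond orders sum to 1 (valence 3) → 2 H
  atom 2: C, bond orders sum to 4 (valence 4) → 0 H
  atom 3: O, bond orders sum to 2 (valence 2) → 0 H
  atom 4: C, bond orders sum to 4 (valence 4) → 0 H
  atom 5: C, bond orders sum to 4 (valence 4) → 0 H
  atom 6: C, bond orders sum to 4 (valence 4) → 0 H
  atom 7: O, bond orders sum to 2 (valence 2) → 0 H
  atom 8: O, bond orders sum to 1 (valence 2) → 1 H
  atom 9: C, bond orders sum to 3 (valence 4) → 1 H
  atom 10: N, bond orders sum to 3 (valence 3) → 0 H
  atom 11: C, bond orders sum to 4 (valence 4) → 0 H
  atom 12: O, bond orders sum to 1 (valence 2) → 1 H
  atom 13: C, bond orders sum to 4 (valence 4) → 0 H
  atom 14: O, bond orders sum to 2 (valence 2) → 0 H
  atom 15: C, bond orders sum to 1 (valence 4) → 3 H
Total hydrogens: 8.

8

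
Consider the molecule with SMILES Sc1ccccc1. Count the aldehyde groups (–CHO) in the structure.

Scan the SMILES for the aldehyde motif — none present.
Groups that are present: 1 thiol.

0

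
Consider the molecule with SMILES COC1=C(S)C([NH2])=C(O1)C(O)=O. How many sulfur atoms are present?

1

Scan the SMILES for S atoms (remember two-letter symbols like Cl and Br are single atoms).
Sulfur count: 1.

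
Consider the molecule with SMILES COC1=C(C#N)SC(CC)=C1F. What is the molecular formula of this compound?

C8H8FNOS

Walk through each heavy atom and fill implicit hydrogens from standard valence (C 4, N 3, O 2, S 2, halogen 1):
  atom 1: C, bond orders sum to 1 (valence 4) → 3 H
  atom 2: O, bond orders sum to 2 (valence 2) → 0 H
  atom 3: C, bond orders sum to 4 (valence 4) → 0 H
  atom 4: C, bond orders sum to 4 (valence 4) → 0 H
  atom 5: C, bond orders sum to 4 (valence 4) → 0 H
  atom 6: N, bond orders sum to 3 (valence 3) → 0 H
  atom 7: S, bond orders sum to 2 (valence 2) → 0 H
  atom 8: C, bond orders sum to 4 (valence 4) → 0 H
  atom 9: C, bond orders sum to 2 (valence 4) → 2 H
  atom 10: C, bond orders sum to 1 (valence 4) → 3 H
  atom 11: C, bond orders sum to 4 (valence 4) → 0 H
  atom 12: F (halogen, monovalent) → 0 H
Totals → C:8, H:8, F:1, N:1, O:1, S:1.
In Hill order: C8H8FNOS.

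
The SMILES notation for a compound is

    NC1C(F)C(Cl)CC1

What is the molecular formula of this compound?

Walk through each heavy atom and fill implicit hydrogens from standard valence (C 4, N 3, O 2, S 2, halogen 1):
  atom 1: N, bond orders sum to 1 (valence 3) → 2 H
  atom 2: C, bond orders sum to 3 (valence 4) → 1 H
  atom 3: C, bond orders sum to 3 (valence 4) → 1 H
  atom 4: F (halogen, monovalent) → 0 H
  atom 5: C, bond orders sum to 3 (valence 4) → 1 H
  atom 6: Cl (halogen, monovalent) → 0 H
  atom 7: C, bond orders sum to 2 (valence 4) → 2 H
  atom 8: C, bond orders sum to 2 (valence 4) → 2 H
Totals → C:5, H:9, Cl:1, F:1, N:1.

C5H9ClFN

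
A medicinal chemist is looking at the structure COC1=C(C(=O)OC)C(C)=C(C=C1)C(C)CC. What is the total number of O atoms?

Scan the SMILES for O atoms (remember two-letter symbols like Cl and Br are single atoms).
Oxygen count: 3.

3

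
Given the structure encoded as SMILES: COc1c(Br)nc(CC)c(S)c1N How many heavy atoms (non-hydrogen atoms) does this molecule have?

Every atom symbol written in the SMILES (organic subset) is one heavy atom; implicit H are not written.
Heavy atoms by element → Br:1, C:8, N:2, O:1, S:1.
Total: 13.

13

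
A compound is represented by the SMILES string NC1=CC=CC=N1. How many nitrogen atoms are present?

Scan the SMILES for N atoms (remember two-letter symbols like Cl and Br are single atoms).
Nitrogen count: 2.

2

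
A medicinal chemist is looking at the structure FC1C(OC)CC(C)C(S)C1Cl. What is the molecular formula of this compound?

Walk through each heavy atom and fill implicit hydrogens from standard valence (C 4, N 3, O 2, S 2, halogen 1):
  atom 1: F (halogen, monovalent) → 0 H
  atom 2: C, bond orders sum to 3 (valence 4) → 1 H
  atom 3: C, bond orders sum to 3 (valence 4) → 1 H
  atom 4: O, bond orders sum to 2 (valence 2) → 0 H
  atom 5: C, bond orders sum to 1 (valence 4) → 3 H
  atom 6: C, bond orders sum to 2 (valence 4) → 2 H
  atom 7: C, bond orders sum to 3 (valence 4) → 1 H
  atom 8: C, bond orders sum to 1 (valence 4) → 3 H
  atom 9: C, bond orders sum to 3 (valence 4) → 1 H
  atom 10: S, bond orders sum to 1 (valence 2) → 1 H
  atom 11: C, bond orders sum to 3 (valence 4) → 1 H
  atom 12: Cl (halogen, monovalent) → 0 H
Totals → C:8, H:14, Cl:1, F:1, O:1, S:1.
In Hill order: C8H14ClFOS.

C8H14ClFOS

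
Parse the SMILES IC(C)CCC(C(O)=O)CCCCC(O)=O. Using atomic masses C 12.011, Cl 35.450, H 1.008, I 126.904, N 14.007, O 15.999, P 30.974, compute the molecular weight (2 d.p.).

First, the molecular formula is C11H19IO4 (counting implicit H from valence).
  C: 11 × 12.011 = 132.121
  H: 19 × 1.008 = 19.152
  I: 1 × 126.904 = 126.904
  O: 4 × 15.999 = 63.996
Sum: 11×12.011 + 19×1.008 + 1×126.904 + 4×15.999 = 342.173 → 342.17 g/mol.

342.17 g/mol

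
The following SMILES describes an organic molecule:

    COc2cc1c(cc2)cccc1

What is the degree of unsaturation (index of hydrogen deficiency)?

Molecular formula: C11H10O.
DoU = (2C + 2 + N − H − X) / 2, where X is the halogen count and O/S are ignored.
    = (2·11 + 2 + 0 − 10 − 0) / 2 = 14 / 2 = 7.

7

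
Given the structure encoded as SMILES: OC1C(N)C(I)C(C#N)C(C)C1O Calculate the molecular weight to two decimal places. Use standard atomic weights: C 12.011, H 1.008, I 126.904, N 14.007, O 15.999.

First, the molecular formula is C8H13IN2O2 (counting implicit H from valence).
  C: 8 × 12.011 = 96.088
  H: 13 × 1.008 = 13.104
  I: 1 × 126.904 = 126.904
  N: 2 × 14.007 = 28.014
  O: 2 × 15.999 = 31.998
Sum: 8×12.011 + 13×1.008 + 1×126.904 + 2×14.007 + 2×15.999 = 296.108 → 296.11 g/mol.

296.11 g/mol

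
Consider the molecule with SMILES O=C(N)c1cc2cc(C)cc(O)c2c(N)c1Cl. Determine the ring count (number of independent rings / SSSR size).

2

In SMILES, each pair of matching ring-closure digits denotes one ring-closing bond; the number of such bonds equals the number of independent rings.
Ring-closure bonds here: 2.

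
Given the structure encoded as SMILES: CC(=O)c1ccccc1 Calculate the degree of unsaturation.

5

Molecular formula: C8H8O.
DoU = (2C + 2 + N − H − X) / 2, where X is the halogen count and O/S are ignored.
    = (2·8 + 2 + 0 − 8 − 0) / 2 = 10 / 2 = 5.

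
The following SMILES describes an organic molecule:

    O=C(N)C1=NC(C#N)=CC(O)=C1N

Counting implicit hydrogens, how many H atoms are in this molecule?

Walk through each heavy atom and fill implicit hydrogens from standard valence (C 4, N 3, O 2, S 2, halogen 1):
  atom 1: O, bond orders sum to 2 (valence 2) → 0 H
  atom 2: C, bond orders sum to 4 (valence 4) → 0 H
  atom 3: N, bond orders sum to 1 (valence 3) → 2 H
  atom 4: C, bond orders sum to 4 (valence 4) → 0 H
  atom 5: N, bond orders sum to 3 (valence 3) → 0 H
  atom 6: C, bond orders sum to 4 (valence 4) → 0 H
  atom 7: C, bond orders sum to 4 (valence 4) → 0 H
  atom 8: N, bond orders sum to 3 (valence 3) → 0 H
  atom 9: C, bond orders sum to 3 (valence 4) → 1 H
  atom 10: C, bond orders sum to 4 (valence 4) → 0 H
  atom 11: O, bond orders sum to 1 (valence 2) → 1 H
  atom 12: C, bond orders sum to 4 (valence 4) → 0 H
  atom 13: N, bond orders sum to 1 (valence 3) → 2 H
Total hydrogens: 6.

6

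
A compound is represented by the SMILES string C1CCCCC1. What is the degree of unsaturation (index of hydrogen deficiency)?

Molecular formula: C6H12.
DoU = (2C + 2 + N − H − X) / 2, where X is the halogen count and O/S are ignored.
    = (2·6 + 2 + 0 − 12 − 0) / 2 = 2 / 2 = 1.

1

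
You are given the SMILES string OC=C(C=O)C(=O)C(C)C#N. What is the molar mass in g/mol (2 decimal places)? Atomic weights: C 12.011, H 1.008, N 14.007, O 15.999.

First, the molecular formula is C7H7NO3 (counting implicit H from valence).
  C: 7 × 12.011 = 84.077
  H: 7 × 1.008 = 7.056
  N: 1 × 14.007 = 14.007
  O: 3 × 15.999 = 47.997
Sum: 7×12.011 + 7×1.008 + 1×14.007 + 3×15.999 = 153.137 → 153.14 g/mol.

153.14 g/mol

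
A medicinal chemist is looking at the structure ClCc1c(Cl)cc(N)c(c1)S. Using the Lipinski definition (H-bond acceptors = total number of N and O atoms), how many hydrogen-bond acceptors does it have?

N atoms: 1; O atoms: 0.
Lipinski HBA = 1 + 0 = 1.

1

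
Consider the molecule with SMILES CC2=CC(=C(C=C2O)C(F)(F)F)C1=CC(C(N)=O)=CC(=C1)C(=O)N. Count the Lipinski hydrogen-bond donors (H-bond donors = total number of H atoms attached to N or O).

5

Donors: find every N or O and count the H atoms it carries.
  atom 8 (O): bond orders sum to 1 → 1 H
  atom 17 (N): bond orders sum to 1 → 2 H
  atom 18 (O): bond orders sum to 2 → 0 H
  atom 23 (O): bond orders sum to 2 → 0 H
  atom 24 (N): bond orders sum to 1 → 2 H
Lipinski HBD = 5.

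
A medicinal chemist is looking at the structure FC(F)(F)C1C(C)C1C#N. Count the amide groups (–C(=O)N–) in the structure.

0

Scan the SMILES for the amide motif — none present.
Groups that are present: 1 nitrile.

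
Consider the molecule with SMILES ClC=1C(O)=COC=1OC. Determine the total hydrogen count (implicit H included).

Walk through each heavy atom and fill implicit hydrogens from standard valence (C 4, N 3, O 2, S 2, halogen 1):
  atom 1: Cl (halogen, monovalent) → 0 H
  atom 2: C, bond orders sum to 4 (valence 4) → 0 H
  atom 3: C, bond orders sum to 4 (valence 4) → 0 H
  atom 4: O, bond orders sum to 1 (valence 2) → 1 H
  atom 5: C, bond orders sum to 3 (valence 4) → 1 H
  atom 6: O, bond orders sum to 2 (valence 2) → 0 H
  atom 7: C, bond orders sum to 4 (valence 4) → 0 H
  atom 8: O, bond orders sum to 2 (valence 2) → 0 H
  atom 9: C, bond orders sum to 1 (valence 4) → 3 H
Total hydrogens: 5.

5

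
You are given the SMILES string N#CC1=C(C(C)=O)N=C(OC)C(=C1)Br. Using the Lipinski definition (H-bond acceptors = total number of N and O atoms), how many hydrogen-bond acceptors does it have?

4

N atoms: 2; O atoms: 2.
Lipinski HBA = 2 + 2 = 4.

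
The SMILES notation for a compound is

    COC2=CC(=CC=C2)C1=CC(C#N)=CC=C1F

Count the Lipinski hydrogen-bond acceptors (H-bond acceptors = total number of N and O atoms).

N atoms: 1; O atoms: 1.
Lipinski HBA = 1 + 1 = 2.

2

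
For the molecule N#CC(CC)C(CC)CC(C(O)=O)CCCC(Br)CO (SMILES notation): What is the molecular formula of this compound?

Walk through each heavy atom and fill implicit hydrogens from standard valence (C 4, N 3, O 2, S 2, halogen 1):
  atom 1: N, bond orders sum to 3 (valence 3) → 0 H
  atom 2: C, bond orders sum to 4 (valence 4) → 0 H
  atom 3: C, bond orders sum to 3 (valence 4) → 1 H
  atom 4: C, bond orders sum to 2 (valence 4) → 2 H
  atom 5: C, bond orders sum to 1 (valence 4) → 3 H
  atom 6: C, bond orders sum to 3 (valence 4) → 1 H
  atom 7: C, bond orders sum to 2 (valence 4) → 2 H
  atom 8: C, bond orders sum to 1 (valence 4) → 3 H
  atom 9: C, bond orders sum to 2 (valence 4) → 2 H
  atom 10: C, bond orders sum to 3 (valence 4) → 1 H
  atom 11: C, bond orders sum to 4 (valence 4) → 0 H
  atom 12: O, bond orders sum to 1 (valence 2) → 1 H
  atom 13: O, bond orders sum to 2 (valence 2) → 0 H
  atom 14: C, bond orders sum to 2 (valence 4) → 2 H
  atom 15: C, bond orders sum to 2 (valence 4) → 2 H
  atom 16: C, bond orders sum to 2 (valence 4) → 2 H
  atom 17: C, bond orders sum to 3 (valence 4) → 1 H
  atom 18: Br (halogen, monovalent) → 0 H
  atom 19: C, bond orders sum to 2 (valence 4) → 2 H
  atom 20: O, bond orders sum to 1 (valence 2) → 1 H
Totals → C:15, H:26, Br:1, N:1, O:3.

C15H26BrNO3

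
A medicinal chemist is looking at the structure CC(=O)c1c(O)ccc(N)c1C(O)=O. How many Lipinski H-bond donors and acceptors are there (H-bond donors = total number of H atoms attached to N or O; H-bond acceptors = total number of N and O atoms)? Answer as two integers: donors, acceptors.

4, 5

Donors: find every N or O and count the H atoms it carries.
  atom 3 (O): bond orders sum to 2 → 0 H
  atom 6 (O): bond orders sum to 1 → 1 H
  atom 10 (N): bond orders sum to 1 → 2 H
  atom 13 (O): bond orders sum to 1 → 1 H
  atom 14 (O): bond orders sum to 2 → 0 H
Lipinski HBD = 4.
Acceptors: N atoms = 1, O atoms = 4 → HBA = 5.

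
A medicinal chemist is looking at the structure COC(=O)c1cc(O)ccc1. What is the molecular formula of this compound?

C8H8O3

Walk through each heavy atom and fill implicit hydrogens from standard valence (C 4, N 3, O 2, S 2, halogen 1); for lowercase aromatic atoms, an aromatic c carries 1 H when it has two neighbours and 0 H with three, and aromatic n carries 0 H:
  atom 1: C, bond orders sum to 1 (valence 4) → 3 H
  atom 2: O, bond orders sum to 2 (valence 2) → 0 H
  atom 3: C, bond orders sum to 4 (valence 4) → 0 H
  atom 4: O, bond orders sum to 2 (valence 2) → 0 H
  atom 5: aromatic c, 3 neighbours → 0 H
  atom 6: aromatic c, 2 neighbours → 1 H
  atom 7: aromatic c, 3 neighbours → 0 H
  atom 8: O, bond orders sum to 1 (valence 2) → 1 H
  atom 9: aromatic c, 2 neighbours → 1 H
  atom 10: aromatic c, 2 neighbours → 1 H
  atom 11: aromatic c, 2 neighbours → 1 H
Totals → C:8, H:8, O:3.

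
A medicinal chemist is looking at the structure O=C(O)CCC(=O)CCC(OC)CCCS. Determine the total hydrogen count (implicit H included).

Walk through each heavy atom and fill implicit hydrogens from standard valence (C 4, N 3, O 2, S 2, halogen 1):
  atom 1: O, bond orders sum to 2 (valence 2) → 0 H
  atom 2: C, bond orders sum to 4 (valence 4) → 0 H
  atom 3: O, bond orders sum to 1 (valence 2) → 1 H
  atom 4: C, bond orders sum to 2 (valence 4) → 2 H
  atom 5: C, bond orders sum to 2 (valence 4) → 2 H
  atom 6: C, bond orders sum to 4 (valence 4) → 0 H
  atom 7: O, bond orders sum to 2 (valence 2) → 0 H
  atom 8: C, bond orders sum to 2 (valence 4) → 2 H
  atom 9: C, bond orders sum to 2 (valence 4) → 2 H
  atom 10: C, bond orders sum to 3 (valence 4) → 1 H
  atom 11: O, bond orders sum to 2 (valence 2) → 0 H
  atom 12: C, bond orders sum to 1 (valence 4) → 3 H
  atom 13: C, bond orders sum to 2 (valence 4) → 2 H
  atom 14: C, bond orders sum to 2 (valence 4) → 2 H
  atom 15: C, bond orders sum to 2 (valence 4) → 2 H
  atom 16: S, bond orders sum to 1 (valence 2) → 1 H
Total hydrogens: 20.

20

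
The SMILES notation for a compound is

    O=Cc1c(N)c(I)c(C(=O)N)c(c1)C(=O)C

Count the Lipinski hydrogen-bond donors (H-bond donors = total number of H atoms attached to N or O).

Donors: find every N or O and count the H atoms it carries.
  atom 1 (O): bond orders sum to 2 → 0 H
  atom 5 (N): bond orders sum to 1 → 2 H
  atom 10 (O): bond orders sum to 2 → 0 H
  atom 11 (N): bond orders sum to 1 → 2 H
  atom 15 (O): bond orders sum to 2 → 0 H
Lipinski HBD = 4.

4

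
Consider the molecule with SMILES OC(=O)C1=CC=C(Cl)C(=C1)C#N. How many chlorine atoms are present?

Scan the SMILES for Cl atoms (remember two-letter symbols like Cl and Br are single atoms).
Chlorine count: 1.

1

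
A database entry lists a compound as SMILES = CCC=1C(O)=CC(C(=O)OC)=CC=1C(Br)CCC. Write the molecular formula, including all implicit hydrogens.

C14H19BrO3

Walk through each heavy atom and fill implicit hydrogens from standard valence (C 4, N 3, O 2, S 2, halogen 1):
  atom 1: C, bond orders sum to 1 (valence 4) → 3 H
  atom 2: C, bond orders sum to 2 (valence 4) → 2 H
  atom 3: C, bond orders sum to 4 (valence 4) → 0 H
  atom 4: C, bond orders sum to 4 (valence 4) → 0 H
  atom 5: O, bond orders sum to 1 (valence 2) → 1 H
  atom 6: C, bond orders sum to 3 (valence 4) → 1 H
  atom 7: C, bond orders sum to 4 (valence 4) → 0 H
  atom 8: C, bond orders sum to 4 (valence 4) → 0 H
  atom 9: O, bond orders sum to 2 (valence 2) → 0 H
  atom 10: O, bond orders sum to 2 (valence 2) → 0 H
  atom 11: C, bond orders sum to 1 (valence 4) → 3 H
  atom 12: C, bond orders sum to 3 (valence 4) → 1 H
  atom 13: C, bond orders sum to 4 (valence 4) → 0 H
  atom 14: C, bond orders sum to 3 (valence 4) → 1 H
  atom 15: Br (halogen, monovalent) → 0 H
  atom 16: C, bond orders sum to 2 (valence 4) → 2 H
  atom 17: C, bond orders sum to 2 (valence 4) → 2 H
  atom 18: C, bond orders sum to 1 (valence 4) → 3 H
Totals → C:14, H:19, Br:1, O:3.
In Hill order: C14H19BrO3.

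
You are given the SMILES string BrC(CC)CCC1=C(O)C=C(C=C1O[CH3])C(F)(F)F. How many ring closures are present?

In SMILES, each pair of matching ring-closure digits denotes one ring-closing bond; the number of such bonds equals the number of independent rings.
Ring-closure bonds here: 1.

1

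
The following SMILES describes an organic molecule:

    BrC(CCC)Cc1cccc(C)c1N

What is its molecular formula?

Walk through each heavy atom and fill implicit hydrogens from standard valence (C 4, N 3, O 2, S 2, halogen 1); for lowercase aromatic atoms, an aromatic c carries 1 H when it has two neighbours and 0 H with three, and aromatic n carries 0 H:
  atom 1: Br (halogen, monovalent) → 0 H
  atom 2: C, bond orders sum to 3 (valence 4) → 1 H
  atom 3: C, bond orders sum to 2 (valence 4) → 2 H
  atom 4: C, bond orders sum to 2 (valence 4) → 2 H
  atom 5: C, bond orders sum to 1 (valence 4) → 3 H
  atom 6: C, bond orders sum to 2 (valence 4) → 2 H
  atom 7: aromatic c, 3 neighbours → 0 H
  atom 8: aromatic c, 2 neighbours → 1 H
  atom 9: aromatic c, 2 neighbours → 1 H
  atom 10: aromatic c, 2 neighbours → 1 H
  atom 11: aromatic c, 3 neighbours → 0 H
  atom 12: C, bond orders sum to 1 (valence 4) → 3 H
  atom 13: aromatic c, 3 neighbours → 0 H
  atom 14: N, bond orders sum to 1 (valence 3) → 2 H
Totals → C:12, H:18, Br:1, N:1.
In Hill order: C12H18BrN.

C12H18BrN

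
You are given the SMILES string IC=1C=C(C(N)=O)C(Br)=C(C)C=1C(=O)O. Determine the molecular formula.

C9H7BrINO3

Walk through each heavy atom and fill implicit hydrogens from standard valence (C 4, N 3, O 2, S 2, halogen 1):
  atom 1: I (halogen, monovalent) → 0 H
  atom 2: C, bond orders sum to 4 (valence 4) → 0 H
  atom 3: C, bond orders sum to 3 (valence 4) → 1 H
  atom 4: C, bond orders sum to 4 (valence 4) → 0 H
  atom 5: C, bond orders sum to 4 (valence 4) → 0 H
  atom 6: N, bond orders sum to 1 (valence 3) → 2 H
  atom 7: O, bond orders sum to 2 (valence 2) → 0 H
  atom 8: C, bond orders sum to 4 (valence 4) → 0 H
  atom 9: Br (halogen, monovalent) → 0 H
  atom 10: C, bond orders sum to 4 (valence 4) → 0 H
  atom 11: C, bond orders sum to 1 (valence 4) → 3 H
  atom 12: C, bond orders sum to 4 (valence 4) → 0 H
  atom 13: C, bond orders sum to 4 (valence 4) → 0 H
  atom 14: O, bond orders sum to 2 (valence 2) → 0 H
  atom 15: O, bond orders sum to 1 (valence 2) → 1 H
Totals → C:9, H:7, Br:1, I:1, N:1, O:3.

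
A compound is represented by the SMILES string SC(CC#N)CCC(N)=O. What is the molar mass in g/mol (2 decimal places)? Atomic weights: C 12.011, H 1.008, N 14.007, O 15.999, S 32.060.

158.22 g/mol

First, the molecular formula is C6H10N2OS (counting implicit H from valence).
  C: 6 × 12.011 = 72.066
  H: 10 × 1.008 = 10.080
  N: 2 × 14.007 = 28.014
  O: 1 × 15.999 = 15.999
  S: 1 × 32.060 = 32.060
Sum: 6×12.011 + 10×1.008 + 2×14.007 + 1×15.999 + 1×32.060 = 158.219 → 158.22 g/mol.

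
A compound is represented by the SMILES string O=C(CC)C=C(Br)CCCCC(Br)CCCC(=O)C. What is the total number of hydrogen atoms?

Walk through each heavy atom and fill implicit hydrogens from standard valence (C 4, N 3, O 2, S 2, halogen 1):
  atom 1: O, bond orders sum to 2 (valence 2) → 0 H
  atom 2: C, bond orders sum to 4 (valence 4) → 0 H
  atom 3: C, bond orders sum to 2 (valence 4) → 2 H
  atom 4: C, bond orders sum to 1 (valence 4) → 3 H
  atom 5: C, bond orders sum to 3 (valence 4) → 1 H
  atom 6: C, bond orders sum to 4 (valence 4) → 0 H
  atom 7: Br (halogen, monovalent) → 0 H
  atom 8: C, bond orders sum to 2 (valence 4) → 2 H
  atom 9: C, bond orders sum to 2 (valence 4) → 2 H
  atom 10: C, bond orders sum to 2 (valence 4) → 2 H
  atom 11: C, bond orders sum to 2 (valence 4) → 2 H
  atom 12: C, bond orders sum to 3 (valence 4) → 1 H
  atom 13: Br (halogen, monovalent) → 0 H
  atom 14: C, bond orders sum to 2 (valence 4) → 2 H
  atom 15: C, bond orders sum to 2 (valence 4) → 2 H
  atom 16: C, bond orders sum to 2 (valence 4) → 2 H
  atom 17: C, bond orders sum to 4 (valence 4) → 0 H
  atom 18: O, bond orders sum to 2 (valence 2) → 0 H
  atom 19: C, bond orders sum to 1 (valence 4) → 3 H
Total hydrogens: 24.

24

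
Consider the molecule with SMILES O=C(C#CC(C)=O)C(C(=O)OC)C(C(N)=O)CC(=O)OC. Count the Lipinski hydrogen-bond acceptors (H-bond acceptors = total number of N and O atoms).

8

N atoms: 1; O atoms: 7.
Lipinski HBA = 1 + 7 = 8.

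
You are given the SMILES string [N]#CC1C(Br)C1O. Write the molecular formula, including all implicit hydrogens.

C4H4BrNO

Walk through each heavy atom and fill implicit hydrogens from standard valence (C 4, N 3, O 2, S 2, halogen 1):
  atom 1: N with explicit H count 0
  atom 2: C, bond orders sum to 4 (valence 4) → 0 H
  atom 3: C, bond orders sum to 3 (valence 4) → 1 H
  atom 4: C, bond orders sum to 3 (valence 4) → 1 H
  atom 5: Br (halogen, monovalent) → 0 H
  atom 6: C, bond orders sum to 3 (valence 4) → 1 H
  atom 7: O, bond orders sum to 1 (valence 2) → 1 H
Totals → C:4, H:4, Br:1, N:1, O:1.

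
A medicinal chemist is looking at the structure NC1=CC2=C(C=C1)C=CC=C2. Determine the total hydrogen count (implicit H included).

Walk through each heavy atom and fill implicit hydrogens from standard valence (C 4, N 3, O 2, S 2, halogen 1):
  atom 1: N, bond orders sum to 1 (valence 3) → 2 H
  atom 2: C, bond orders sum to 4 (valence 4) → 0 H
  atom 3: C, bond orders sum to 3 (valence 4) → 1 H
  atom 4: C, bond orders sum to 4 (valence 4) → 0 H
  atom 5: C, bond orders sum to 4 (valence 4) → 0 H
  atom 6: C, bond orders sum to 3 (valence 4) → 1 H
  atom 7: C, bond orders sum to 3 (valence 4) → 1 H
  atom 8: C, bond orders sum to 3 (valence 4) → 1 H
  atom 9: C, bond orders sum to 3 (valence 4) → 1 H
  atom 10: C, bond orders sum to 3 (valence 4) → 1 H
  atom 11: C, bond orders sum to 3 (valence 4) → 1 H
Total hydrogens: 9.

9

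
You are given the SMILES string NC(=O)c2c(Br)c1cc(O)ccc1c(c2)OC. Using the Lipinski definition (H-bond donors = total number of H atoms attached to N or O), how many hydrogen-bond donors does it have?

Donors: find every N or O and count the H atoms it carries.
  atom 1 (N): bond orders sum to 1 → 2 H
  atom 3 (O): bond orders sum to 2 → 0 H
  atom 10 (O): bond orders sum to 1 → 1 H
  atom 16 (O): bond orders sum to 2 → 0 H
Lipinski HBD = 3.

3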